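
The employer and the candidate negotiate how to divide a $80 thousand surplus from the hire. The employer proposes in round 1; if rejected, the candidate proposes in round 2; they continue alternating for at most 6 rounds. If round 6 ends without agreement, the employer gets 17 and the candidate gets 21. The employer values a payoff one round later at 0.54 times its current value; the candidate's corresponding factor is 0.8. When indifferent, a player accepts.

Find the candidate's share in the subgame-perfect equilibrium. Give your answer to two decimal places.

By backward induction:
Round 6 (the candidate proposes): the employer gets 17 if talks fail, so the candidate offers 17 and keeps 63.
Round 5 (the employer proposes): the candidate can get 63 next round, worth 0.8 × 63 = 50.4 now. The employer offers 50.4 and keeps 80 − 50.4 = 29.6.
Round 4 (the candidate proposes): the employer can get 29.6 next round, worth 0.54 × 29.6 = 15.984 now, so the candidate offers 15.984, keeping 64.016.
Round 3 (the employer proposes): the candidate can get 64.016 next round, worth 0.8 × 64.016 = 51.2128 now; the employer offers that and keeps 28.7872.
Round 2 (the candidate proposes): the employer can get 28.7872 next round, worth 0.54 × 28.7872 = 15.545088 now; the candidate offers that and keeps 64.454912.
Round 1 (the employer proposes): the candidate can get 64.454912 next round, worth 0.8 × 64.454912 = 51.5639296 now. The employer offers 51.5639296 and keeps 80 − 51.5639296 = 28.4360704.

51.56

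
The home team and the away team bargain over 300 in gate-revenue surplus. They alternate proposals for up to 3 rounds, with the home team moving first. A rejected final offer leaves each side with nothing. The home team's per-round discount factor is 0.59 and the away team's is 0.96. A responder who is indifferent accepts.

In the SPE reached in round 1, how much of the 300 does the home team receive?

181.92

Round 3 (the home team proposes): rejection yields 0 for the away team; the home team offers 0 and keeps 300.
Round 2 (the away team proposes): the home team can get 300 next round, worth 0.59 × 300 = 177 now. The away team offers 177 and keeps 300 − 177 = 123.
Round 1 (the home team proposes): the away team can get 123 next round, worth 0.96 × 123 = 118.08 now; the home team offers that and keeps 181.92.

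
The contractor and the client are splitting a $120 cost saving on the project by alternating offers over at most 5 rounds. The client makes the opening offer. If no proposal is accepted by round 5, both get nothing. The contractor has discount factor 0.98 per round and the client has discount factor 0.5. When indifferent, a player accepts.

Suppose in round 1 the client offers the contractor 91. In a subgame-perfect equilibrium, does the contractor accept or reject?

Accept

Round 5 (the client proposes): rejection yields 0 for the contractor; the client offers 0 and keeps 120.
Round 4 (the contractor proposes): the client can get 120 next round, worth 0.5 × 120 = 60 now; the contractor offers that and keeps 60.
Round 3 (the client proposes): the contractor can get 60 next round, worth 0.98 × 60 = 58.8 now. The client offers 58.8 and keeps 120 − 58.8 = 61.2.
Round 2 (the contractor proposes): the client can get 61.2 next round, worth 0.5 × 61.2 = 30.6 now; the contractor offers that and keeps 89.4.
So by rejecting in round 1, the contractor gets 89.4 next round, worth 0.98 × 89.4 = 87.612 now.
Offer 91 ≥ 87.612, so the contractor accepts.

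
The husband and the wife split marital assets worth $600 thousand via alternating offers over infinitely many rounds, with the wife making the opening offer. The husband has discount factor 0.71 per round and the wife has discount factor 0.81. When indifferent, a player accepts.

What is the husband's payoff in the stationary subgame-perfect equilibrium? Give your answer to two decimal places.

When the wife proposes, the husband accepts any offer worth at least 0.71 times what the husband would get by proposing next round; and vice versa.
This gives x = 600 − 0.71y and y = 600 − 0.81x, where x and y are each side's share when it proposes.
Hence (1 − 0.71·0.81)x = 600(1 − 0.71), i.e. 0.4249·x = 174.
x ≈ 409.5081; the husband's share is 600 − x ≈ 190.4919.

190.49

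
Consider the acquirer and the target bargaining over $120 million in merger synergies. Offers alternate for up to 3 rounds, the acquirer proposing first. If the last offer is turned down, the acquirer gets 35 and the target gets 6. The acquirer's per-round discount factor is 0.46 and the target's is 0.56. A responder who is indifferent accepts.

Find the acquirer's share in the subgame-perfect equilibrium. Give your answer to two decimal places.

Round 3 (the acquirer proposes): the target gets 6 if talks fail, so the acquirer offers 6 and keeps 114.
Round 2 (the target proposes): the acquirer can get 114 next round, worth 0.46 × 114 = 52.44 now; the target offers that and keeps 67.56.
Round 1 (the acquirer proposes): the target can get 67.56 next round, worth 0.56 × 67.56 = 37.8336 now, so the acquirer offers 37.8336, keeping 82.1664.

82.17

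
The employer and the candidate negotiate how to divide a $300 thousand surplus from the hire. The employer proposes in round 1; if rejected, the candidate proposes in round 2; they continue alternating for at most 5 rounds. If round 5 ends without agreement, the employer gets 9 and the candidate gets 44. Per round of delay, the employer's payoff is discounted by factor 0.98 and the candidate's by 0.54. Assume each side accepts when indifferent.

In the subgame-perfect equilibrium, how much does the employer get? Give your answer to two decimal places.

Round 5 (the employer proposes): the candidate gets 44 if talks fail, so the employer offers 44 and keeps 256.
Round 4 (the candidate proposes): the employer can get 256 next round, worth 0.98 × 256 = 250.88 now, so the candidate offers 250.88, keeping 49.12.
Round 3 (the employer proposes): the candidate can get 49.12 next round, worth 0.54 × 49.12 = 26.5248 now; the employer offers that and keeps 273.4752.
Round 2 (the candidate proposes): the employer can get 273.4752 next round, worth 0.98 × 273.4752 = 268.005696 now; the candidate offers that and keeps 31.994304.
Round 1 (the employer proposes): the candidate can get 31.994304 next round, worth 0.54 × 31.994304 = 17.27692416 now; the employer offers that and keeps 282.72307584.

282.72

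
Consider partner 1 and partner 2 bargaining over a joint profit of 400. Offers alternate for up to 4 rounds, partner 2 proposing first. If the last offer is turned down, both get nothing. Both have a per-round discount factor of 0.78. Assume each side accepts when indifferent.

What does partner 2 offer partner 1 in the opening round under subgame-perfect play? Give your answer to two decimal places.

258.46

Round 4 (partner 1 proposes): partner 2 will accept anything ≥ 0, so partner 1 offers 0 and keeps 400.
Round 3 (partner 2 proposes): partner 1 can get 400 next round, worth 0.78 × 400 = 312 now, so partner 2 offers 312, keeping 88.
Round 2 (partner 1 proposes): partner 2 can get 88 next round, worth 0.78 × 88 = 68.64 now. Partner 1 offers 68.64 and keeps 400 − 68.64 = 331.36.
Round 1 (partner 2 proposes): partner 1 can get 331.36 next round, worth 0.78 × 331.36 = 258.4608 now; partner 2 offers that and keeps 141.5392.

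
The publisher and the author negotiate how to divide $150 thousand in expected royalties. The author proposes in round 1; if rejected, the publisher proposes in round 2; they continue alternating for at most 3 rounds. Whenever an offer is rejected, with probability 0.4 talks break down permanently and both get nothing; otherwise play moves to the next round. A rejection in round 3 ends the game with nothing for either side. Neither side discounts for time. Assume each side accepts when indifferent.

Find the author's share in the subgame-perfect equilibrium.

Round 3 (the author proposes): the publisher will accept anything ≥ 0, so the author offers 0 and keeps 150.
Round 2 (the publisher proposes): rejecting gives the author an expected 0.6 × 150 = 90, so the publisher offers 90, keeping 60.
Round 1 (the author proposes): rejecting gives the publisher an expected 0.6 × 60 = 36; the author offers that and keeps 114.

114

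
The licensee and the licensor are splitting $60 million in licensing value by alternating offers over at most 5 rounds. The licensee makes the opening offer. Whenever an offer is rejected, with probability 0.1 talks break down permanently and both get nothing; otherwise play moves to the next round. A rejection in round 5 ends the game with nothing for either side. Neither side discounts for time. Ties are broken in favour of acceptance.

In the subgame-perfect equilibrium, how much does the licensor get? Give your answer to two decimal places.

9.77

Round 5 (the licensee proposes): the licensor will accept anything ≥ 0, so the licensee offers 0 and keeps 60.
Round 4 (the licensor proposes): rejecting gives the licensee an expected 0.9 × 60 = 54; the licensor offers that and keeps 6.
Round 3 (the licensee proposes): rejecting gives the licensor an expected 0.9 × 6 = 5.4. The licensee offers 5.4 and keeps 60 − 5.4 = 54.6.
Round 2 (the licensor proposes): rejecting gives the licensee an expected 0.9 × 54.6 = 49.14. The licensor offers 49.14 and keeps 60 − 49.14 = 10.86.
Round 1 (the licensee proposes): rejecting gives the licensor an expected 0.9 × 10.86 = 9.774, so the licensee offers 9.774, keeping 50.226.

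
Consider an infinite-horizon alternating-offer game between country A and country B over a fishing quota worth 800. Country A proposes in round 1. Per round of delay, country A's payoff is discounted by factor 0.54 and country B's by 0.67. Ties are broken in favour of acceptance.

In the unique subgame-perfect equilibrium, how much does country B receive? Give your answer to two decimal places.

In a stationary SPE each proposer offers the other exactly their discounted continuation value.
If country A keeps x when proposing and country B keeps y when proposing, then x = 800 − 0.67y and y = 800 − 0.54x.
Solving: x = 800(1 − 0.67) / (1 − 0.54·0.67) = 264 / 0.6382 ≈ 413.6634.
Country B gets 800 − 413.6634 ≈ 386.3366.

386.34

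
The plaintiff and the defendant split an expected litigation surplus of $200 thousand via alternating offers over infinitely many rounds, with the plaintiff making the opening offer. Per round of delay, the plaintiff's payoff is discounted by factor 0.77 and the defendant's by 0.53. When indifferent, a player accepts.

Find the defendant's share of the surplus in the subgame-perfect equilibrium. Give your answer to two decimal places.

41.19

Let x be the plaintiff's share when the plaintiff proposes and y be the defendant's share when the defendant proposes.
The defendant accepts iff offered ≥ 0.53·y, so x = 200 − 0.53y. Symmetrically y = 200 − 0.77x.
Substituting: x = 200 − 0.53(200 − 0.77x), giving x(1 − 0.77·0.53) = 200(1 − 0.53).
So x = 200 × 0.47 / 0.5919 ≈ 158.8106, and the defendant receives 200 − x ≈ 41.1894.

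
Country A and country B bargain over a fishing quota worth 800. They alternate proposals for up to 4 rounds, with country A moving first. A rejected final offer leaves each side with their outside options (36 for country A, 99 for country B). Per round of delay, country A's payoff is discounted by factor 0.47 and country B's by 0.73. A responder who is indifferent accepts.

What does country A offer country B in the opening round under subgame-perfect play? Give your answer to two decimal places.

500.87

Round 4 (country B proposes): country A gets 36 if talks fail, so country B offers 36 and keeps 764.
Round 3 (country A proposes): country B can get 764 next round, worth 0.73 × 764 = 557.72 now. Country A offers 557.72 and keeps 800 − 557.72 = 242.28.
Round 2 (country B proposes): country A can get 242.28 next round, worth 0.47 × 242.28 = 113.8716 now. Country B offers 113.8716 and keeps 800 − 113.8716 = 686.1284.
Round 1 (country A proposes): country B can get 686.1284 next round, worth 0.73 × 686.1284 = 500.873732 now. Country A offers 500.873732 and keeps 800 − 500.873732 = 299.126268.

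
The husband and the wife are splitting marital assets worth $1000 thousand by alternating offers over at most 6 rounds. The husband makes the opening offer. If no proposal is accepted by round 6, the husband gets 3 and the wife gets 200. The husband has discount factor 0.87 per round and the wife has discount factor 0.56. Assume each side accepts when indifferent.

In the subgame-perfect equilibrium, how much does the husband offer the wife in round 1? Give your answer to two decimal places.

Round 6 (the wife proposes): the husband gets 3 if talks fail, so the wife offers 3 and keeps 997.
Round 5 (the husband proposes): the wife can get 997 next round, worth 0.56 × 997 = 558.32 now. The husband offers 558.32 and keeps 1000 − 558.32 = 441.68.
Round 4 (the wife proposes): the husband can get 441.68 next round, worth 0.87 × 441.68 = 384.2616 now. The wife offers 384.2616 and keeps 1000 − 384.2616 = 615.7384.
Round 3 (the husband proposes): the wife can get 615.7384 next round, worth 0.56 × 615.7384 = 344.813504 now. The husband offers 344.813504 and keeps 1000 − 344.813504 = 655.186496.
Round 2 (the wife proposes): the husband can get 655.186496 next round, worth 0.87 × 655.186496 = 570.01225152 now; the wife offers that and keeps 429.98774848.
Round 1 (the husband proposes): the wife can get 429.98774848 next round, worth 0.56 × 429.98774848 = 240.7931391488 now; the husband offers that and keeps 759.2068608512.

240.79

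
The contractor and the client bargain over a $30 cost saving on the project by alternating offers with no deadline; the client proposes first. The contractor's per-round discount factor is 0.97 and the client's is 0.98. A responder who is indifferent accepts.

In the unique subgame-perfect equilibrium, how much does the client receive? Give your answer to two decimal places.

When the client proposes, the contractor accepts any offer worth at least 0.97 times what the contractor would get by proposing next round; and vice versa.
This gives x = 30 − 0.97y and y = 30 − 0.98x, where x and y are each side's share when it proposes.
Hence (1 − 0.97·0.98)x = 30(1 − 0.97), i.e. 0.0494·x = 0.9.
x ≈ 18.2186; the contractor's share is 30 − x ≈ 11.7814.

18.22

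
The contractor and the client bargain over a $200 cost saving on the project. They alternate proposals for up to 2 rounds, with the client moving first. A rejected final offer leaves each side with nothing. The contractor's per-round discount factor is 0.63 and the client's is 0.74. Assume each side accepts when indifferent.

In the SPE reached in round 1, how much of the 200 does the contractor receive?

126

Round 2 (the contractor proposes): the client will accept anything ≥ 0, so the contractor offers 0 and keeps 200.
Round 1 (the client proposes): the contractor can get 200 next round, worth 0.63 × 200 = 126 now. The client offers 126 and keeps 200 − 126 = 74.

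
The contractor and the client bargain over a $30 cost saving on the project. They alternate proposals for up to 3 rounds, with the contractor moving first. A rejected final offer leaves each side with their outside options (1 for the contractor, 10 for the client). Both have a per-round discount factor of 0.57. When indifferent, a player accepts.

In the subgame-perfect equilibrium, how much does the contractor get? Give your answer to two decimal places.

19.40

Round 3 (the contractor proposes): the client gets 10 if talks fail, so the contractor offers 10 and keeps 20.
Round 2 (the client proposes): the contractor can get 20 next round, worth 0.57 × 20 = 11.4 now, so the client offers 11.4, keeping 18.6.
Round 1 (the contractor proposes): the client can get 18.6 next round, worth 0.57 × 18.6 = 10.602 now. The contractor offers 10.602 and keeps 30 − 10.602 = 19.398.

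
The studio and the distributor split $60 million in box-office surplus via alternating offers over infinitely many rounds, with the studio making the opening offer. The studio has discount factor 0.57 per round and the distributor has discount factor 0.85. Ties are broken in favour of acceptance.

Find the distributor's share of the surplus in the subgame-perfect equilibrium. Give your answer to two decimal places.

Let x be the studio's share when the studio proposes and y be the distributor's share when the distributor proposes.
The distributor accepts iff offered ≥ 0.85·y, so x = 60 − 0.85y. Symmetrically y = 60 − 0.57x.
Substituting: x = 60 − 0.85(60 − 0.57x), giving x(1 − 0.57·0.85) = 60(1 − 0.85).
So x = 60 × 0.15 / 0.5155 ≈ 17.4588, and the distributor receives 60 − x ≈ 42.5412.

42.54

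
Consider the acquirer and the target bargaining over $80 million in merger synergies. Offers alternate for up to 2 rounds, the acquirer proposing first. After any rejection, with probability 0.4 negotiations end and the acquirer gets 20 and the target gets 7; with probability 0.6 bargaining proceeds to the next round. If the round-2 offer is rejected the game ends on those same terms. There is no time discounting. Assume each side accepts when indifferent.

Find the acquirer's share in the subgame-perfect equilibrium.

41.2

Round 2 (the target proposes): the acquirer gets 20 if talks fail, so the target offers 20 and keeps 60.
Round 1 (the acquirer proposes): rejecting gives the target an expected 0.6 × 60 + 0.4 × 7 = 38.8. The acquirer offers 38.8 and keeps 80 − 38.8 = 41.2.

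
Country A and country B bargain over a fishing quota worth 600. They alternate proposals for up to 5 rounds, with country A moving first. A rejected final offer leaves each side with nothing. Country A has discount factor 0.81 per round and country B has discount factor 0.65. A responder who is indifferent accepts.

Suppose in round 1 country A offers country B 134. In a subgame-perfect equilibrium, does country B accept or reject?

Accept

Round 5 (country A proposes): rejection yields 0 for country B; country A offers 0 and keeps 600.
Round 4 (country B proposes): country A can get 600 next round, worth 0.81 × 600 = 486 now. Country B offers 486 and keeps 600 − 486 = 114.
Round 3 (country A proposes): country B can get 114 next round, worth 0.65 × 114 = 74.1 now, so country A offers 74.1, keeping 525.9.
Round 2 (country B proposes): country A can get 525.9 next round, worth 0.81 × 525.9 = 425.979 now. Country B offers 425.979 and keeps 600 − 425.979 = 174.021.
So by rejecting in round 1, country B gets 174.021 next round, worth 0.65 × 174.021 = 113.11365 now.
Offer 134 ≥ 113.11365, so country B accepts.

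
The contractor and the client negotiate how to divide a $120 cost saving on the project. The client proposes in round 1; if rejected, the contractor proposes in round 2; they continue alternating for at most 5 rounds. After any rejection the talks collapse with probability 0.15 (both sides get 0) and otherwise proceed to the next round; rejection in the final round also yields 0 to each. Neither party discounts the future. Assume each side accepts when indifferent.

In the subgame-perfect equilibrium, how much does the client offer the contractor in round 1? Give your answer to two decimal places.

By backward induction:
Round 5 (the client proposes): rejection yields 0 for the contractor; the client offers 0 and keeps 120.
Round 4 (the contractor proposes): rejecting gives the client an expected 0.85 × 120 = 102. The contractor offers 102 and keeps 120 − 102 = 18.
Round 3 (the client proposes): rejecting gives the contractor an expected 0.85 × 18 = 15.3, so the client offers 15.3, keeping 104.7.
Round 2 (the contractor proposes): rejecting gives the client an expected 0.85 × 104.7 = 88.995; the contractor offers that and keeps 31.005.
Round 1 (the client proposes): rejecting gives the contractor an expected 0.85 × 31.005 = 26.35425; the client offers that and keeps 93.64575.

26.35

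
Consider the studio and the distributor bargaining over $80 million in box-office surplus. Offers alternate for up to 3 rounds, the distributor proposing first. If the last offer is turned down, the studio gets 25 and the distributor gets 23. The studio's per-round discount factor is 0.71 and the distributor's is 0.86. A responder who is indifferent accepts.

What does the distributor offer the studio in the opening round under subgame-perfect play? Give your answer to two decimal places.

23.22

Work backward from the last round.
Round 3 (the distributor proposes): the studio gets 25 if talks fail, so the distributor offers 25 and keeps 55.
Round 2 (the studio proposes): the distributor can get 55 next round, worth 0.86 × 55 = 47.3 now. The studio offers 47.3 and keeps 80 − 47.3 = 32.7.
Round 1 (the distributor proposes): the studio can get 32.7 next round, worth 0.71 × 32.7 = 23.217 now. The distributor offers 23.217 and keeps 80 − 23.217 = 56.783.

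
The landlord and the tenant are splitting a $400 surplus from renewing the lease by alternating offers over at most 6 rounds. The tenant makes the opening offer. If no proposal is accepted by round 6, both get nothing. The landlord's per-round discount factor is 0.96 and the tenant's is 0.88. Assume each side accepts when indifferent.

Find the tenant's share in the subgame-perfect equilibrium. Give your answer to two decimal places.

40.94

Round 6 (the landlord proposes): the tenant will accept anything ≥ 0, so the landlord offers 0 and keeps 400.
Round 5 (the tenant proposes): the landlord can get 400 next round, worth 0.96 × 400 = 384 now; the tenant offers that and keeps 16.
Round 4 (the landlord proposes): the tenant can get 16 next round, worth 0.88 × 16 = 14.08 now; the landlord offers that and keeps 385.92.
Round 3 (the tenant proposes): the landlord can get 385.92 next round, worth 0.96 × 385.92 = 370.4832 now; the tenant offers that and keeps 29.5168.
Round 2 (the landlord proposes): the tenant can get 29.5168 next round, worth 0.88 × 29.5168 = 25.974784 now; the landlord offers that and keeps 374.025216.
Round 1 (the tenant proposes): the landlord can get 374.025216 next round, worth 0.96 × 374.025216 = 359.06420736 now; the tenant offers that and keeps 40.93579264.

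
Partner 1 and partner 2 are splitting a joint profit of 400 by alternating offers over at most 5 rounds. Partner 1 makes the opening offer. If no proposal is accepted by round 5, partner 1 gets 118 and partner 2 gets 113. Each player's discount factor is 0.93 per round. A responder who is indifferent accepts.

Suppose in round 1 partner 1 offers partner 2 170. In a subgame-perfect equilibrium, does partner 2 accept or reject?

Work out partner 2's continuation value if the offer is rejected.
Round 5 (partner 1 proposes): partner 2 gets 113 if talks fail, so partner 1 offers 113 and keeps 287.
Round 4 (partner 2 proposes): partner 1 can get 287 next round, worth 0.93 × 287 = 266.91 now. Partner 2 offers 266.91 and keeps 400 − 266.91 = 133.09.
Round 3 (partner 1 proposes): partner 2 can get 133.09 next round, worth 0.93 × 133.09 = 123.7737 now; partner 1 offers that and keeps 276.2263.
Round 2 (partner 2 proposes): partner 1 can get 276.2263 next round, worth 0.93 × 276.2263 = 256.890459 now; partner 2 offers that and keeps 143.109541.
So by rejecting in round 1, partner 2 gets 143.109541 next round, worth 0.93 × 143.109541 = 133.09187313 now.
Offer 170 ≥ 133.09187313, so partner 2 accepts.

Accept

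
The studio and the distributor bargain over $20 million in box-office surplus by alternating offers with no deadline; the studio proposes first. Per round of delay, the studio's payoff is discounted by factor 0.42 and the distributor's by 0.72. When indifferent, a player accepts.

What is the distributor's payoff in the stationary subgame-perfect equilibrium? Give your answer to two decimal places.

In a stationary SPE each proposer offers the other exactly their discounted continuation value.
If the studio keeps x when proposing and the distributor keeps y when proposing, then x = 20 − 0.72y and y = 20 − 0.42x.
Solving: x = 20(1 − 0.72) / (1 − 0.42·0.72) = 5.6 / 0.6976 ≈ 8.0275.
The distributor gets 20 − 8.0275 ≈ 11.9725.

11.97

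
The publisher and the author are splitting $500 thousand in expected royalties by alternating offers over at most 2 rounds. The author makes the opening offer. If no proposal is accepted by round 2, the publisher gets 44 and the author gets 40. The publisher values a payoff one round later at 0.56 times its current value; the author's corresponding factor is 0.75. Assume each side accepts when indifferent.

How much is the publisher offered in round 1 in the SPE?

257.6

Round 2 (the publisher proposes): the author gets 40 if talks fail, so the publisher offers 40 and keeps 460.
Round 1 (the author proposes): the publisher can get 460 next round, worth 0.56 × 460 = 257.6 now. The author offers 257.6 and keeps 500 − 257.6 = 242.4.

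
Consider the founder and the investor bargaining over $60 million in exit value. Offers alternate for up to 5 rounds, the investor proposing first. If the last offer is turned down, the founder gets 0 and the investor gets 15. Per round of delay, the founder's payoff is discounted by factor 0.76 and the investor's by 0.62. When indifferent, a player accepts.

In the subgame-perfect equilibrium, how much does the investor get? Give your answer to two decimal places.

34.51

Round 5 (the investor proposes): rejection yields 0 for the founder; the investor offers 0 and keeps 60.
Round 4 (the founder proposes): the investor can get 60 next round, worth 0.62 × 60 = 37.2 now, so the founder offers 37.2, keeping 22.8.
Round 3 (the investor proposes): the founder can get 22.8 next round, worth 0.76 × 22.8 = 17.328 now; the investor offers that and keeps 42.672.
Round 2 (the founder proposes): the investor can get 42.672 next round, worth 0.62 × 42.672 = 26.45664 now; the founder offers that and keeps 33.54336.
Round 1 (the investor proposes): the founder can get 33.54336 next round, worth 0.76 × 33.54336 = 25.4929536 now, so the investor offers 25.4929536, keeping 34.5070464.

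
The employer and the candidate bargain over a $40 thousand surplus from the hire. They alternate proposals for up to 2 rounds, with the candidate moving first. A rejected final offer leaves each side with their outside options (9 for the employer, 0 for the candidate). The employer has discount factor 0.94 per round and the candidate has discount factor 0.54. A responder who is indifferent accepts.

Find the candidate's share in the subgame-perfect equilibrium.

2.4

Round 2 (the employer proposes): rejection yields 0 for the candidate; the employer offers 0 and keeps 40.
Round 1 (the candidate proposes): the employer can get 40 next round, worth 0.94 × 40 = 37.6 now; the candidate offers that and keeps 2.4.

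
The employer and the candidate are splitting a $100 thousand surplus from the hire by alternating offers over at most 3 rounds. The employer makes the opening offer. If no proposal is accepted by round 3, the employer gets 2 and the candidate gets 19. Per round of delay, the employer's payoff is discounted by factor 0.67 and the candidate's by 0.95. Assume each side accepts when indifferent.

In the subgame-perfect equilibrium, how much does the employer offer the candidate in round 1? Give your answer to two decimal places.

Work backward from the last round.
Round 3 (the employer proposes): the candidate gets 19 if talks fail, so the employer offers 19 and keeps 81.
Round 2 (the candidate proposes): the employer can get 81 next round, worth 0.67 × 81 = 54.27 now. The candidate offers 54.27 and keeps 100 − 54.27 = 45.73.
Round 1 (the employer proposes): the candidate can get 45.73 next round, worth 0.95 × 45.73 = 43.4435 now; the employer offers that and keeps 56.5565.

43.44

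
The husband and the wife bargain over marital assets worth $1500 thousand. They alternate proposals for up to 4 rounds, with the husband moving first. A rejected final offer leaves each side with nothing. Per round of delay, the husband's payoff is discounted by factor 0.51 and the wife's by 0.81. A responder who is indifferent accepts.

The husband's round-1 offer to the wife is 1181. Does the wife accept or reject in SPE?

Round 4 (the wife proposes): rejection yields 0 for the husband; the wife offers 0 and keeps 1500.
Round 3 (the husband proposes): the wife can get 1500 next round, worth 0.81 × 1500 = 1215 now. The husband offers 1215 and keeps 1500 − 1215 = 285.
Round 2 (the wife proposes): the husband can get 285 next round, worth 0.51 × 285 = 145.35 now; the wife offers that and keeps 1354.65.
So by rejecting in round 1, the wife gets 1354.65 next round, worth 0.81 × 1354.65 = 1097.2665 now.
Offer 1181 ≥ 1097.2665, so the wife accepts.

Accept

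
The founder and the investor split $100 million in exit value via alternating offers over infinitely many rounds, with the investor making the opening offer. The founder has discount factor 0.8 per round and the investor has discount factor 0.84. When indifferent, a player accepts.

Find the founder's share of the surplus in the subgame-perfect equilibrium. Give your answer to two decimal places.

39.02

In a stationary SPE each proposer offers the other exactly their discounted continuation value.
If the investor keeps x when proposing and the founder keeps y when proposing, then x = 100 − 0.8y and y = 100 − 0.84x.
Solving: x = 100(1 − 0.8) / (1 − 0.84·0.8) = 20 / 0.328 ≈ 60.9756.
The founder gets 100 − 60.9756 ≈ 39.0244.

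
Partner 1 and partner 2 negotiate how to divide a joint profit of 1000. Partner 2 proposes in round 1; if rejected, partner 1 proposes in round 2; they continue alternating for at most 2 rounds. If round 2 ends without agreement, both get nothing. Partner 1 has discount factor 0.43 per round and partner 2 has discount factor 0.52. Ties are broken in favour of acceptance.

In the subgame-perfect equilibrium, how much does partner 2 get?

570

Solve by backward induction from round 2.
Round 2 (partner 1 proposes): rejection yields 0 for partner 2; partner 1 offers 0 and keeps 1000.
Round 1 (partner 2 proposes): partner 1 can get 1000 next round, worth 0.43 × 1000 = 430 now. Partner 2 offers 430 and keeps 1000 − 430 = 570.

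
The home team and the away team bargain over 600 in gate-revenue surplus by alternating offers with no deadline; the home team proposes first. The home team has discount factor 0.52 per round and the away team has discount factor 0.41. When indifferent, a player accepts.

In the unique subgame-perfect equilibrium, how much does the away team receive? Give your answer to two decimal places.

When the home team proposes, the away team accepts any offer worth at least 0.41 times what the away team would get by proposing next round; and vice versa.
This gives x = 600 − 0.41y and y = 600 − 0.52x, where x and y are each side's share when it proposes.
Hence (1 − 0.41·0.52)x = 600(1 − 0.41), i.e. 0.7868·x = 354.
x ≈ 449.9237; the away team's share is 600 − x ≈ 150.0763.

150.08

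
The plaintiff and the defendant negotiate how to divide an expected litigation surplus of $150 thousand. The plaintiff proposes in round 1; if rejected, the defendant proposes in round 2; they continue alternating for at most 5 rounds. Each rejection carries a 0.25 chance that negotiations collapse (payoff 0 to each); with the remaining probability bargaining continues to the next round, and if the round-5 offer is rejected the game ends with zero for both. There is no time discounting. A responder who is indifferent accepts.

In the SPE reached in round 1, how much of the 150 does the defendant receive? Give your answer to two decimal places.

43.95

Round 5 (the plaintiff proposes): the defendant will accept anything ≥ 0, so the plaintiff offers 0 and keeps 150.
Round 4 (the defendant proposes): rejecting gives the plaintiff an expected 0.75 × 150 = 112.5; the defendant offers that and keeps 37.5.
Round 3 (the plaintiff proposes): rejecting gives the defendant an expected 0.75 × 37.5 = 28.125; the plaintiff offers that and keeps 121.875.
Round 2 (the defendant proposes): rejecting gives the plaintiff an expected 0.75 × 121.875 = 91.40625, so the defendant offers 91.40625, keeping 58.59375.
Round 1 (the plaintiff proposes): rejecting gives the defendant an expected 0.75 × 58.59375 = 43.9453125; the plaintiff offers that and keeps 106.0546875.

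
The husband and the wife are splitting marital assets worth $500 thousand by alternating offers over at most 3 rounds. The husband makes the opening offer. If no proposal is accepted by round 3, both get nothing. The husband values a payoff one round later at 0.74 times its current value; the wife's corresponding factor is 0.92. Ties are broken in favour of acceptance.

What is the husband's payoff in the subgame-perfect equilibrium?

Round 3 (the husband proposes): the wife will accept anything ≥ 0, so the husband offers 0 and keeps 500.
Round 2 (the wife proposes): the husband can get 500 next round, worth 0.74 × 500 = 370 now, so the wife offers 370, keeping 130.
Round 1 (the husband proposes): the wife can get 130 next round, worth 0.92 × 130 = 119.6 now. The husband offers 119.6 and keeps 500 − 119.6 = 380.4.

380.4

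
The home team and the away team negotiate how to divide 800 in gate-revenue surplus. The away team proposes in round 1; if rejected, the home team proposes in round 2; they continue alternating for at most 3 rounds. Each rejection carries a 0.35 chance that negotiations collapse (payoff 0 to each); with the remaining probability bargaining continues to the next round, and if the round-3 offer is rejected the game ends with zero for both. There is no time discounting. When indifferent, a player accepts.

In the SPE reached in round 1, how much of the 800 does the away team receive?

618

Round 3 (the away team proposes): rejection yields 0 for the home team; the away team offers 0 and keeps 800.
Round 2 (the home team proposes): rejecting gives the away team an expected 0.65 × 800 = 520. The home team offers 520 and keeps 800 − 520 = 280.
Round 1 (the away team proposes): rejecting gives the home team an expected 0.65 × 280 = 182, so the away team offers 182, keeping 618.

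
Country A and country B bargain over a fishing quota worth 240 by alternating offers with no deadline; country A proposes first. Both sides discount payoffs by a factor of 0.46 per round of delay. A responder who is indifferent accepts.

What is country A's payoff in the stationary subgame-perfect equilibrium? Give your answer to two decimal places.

When country A proposes, country B accepts any offer worth at least 0.46 times what country B would get by proposing next round; and vice versa.
This gives x = 240 − 0.46y and y = 240 − 0.46x, where x and y are each side's share when it proposes.
Hence (1 − 0.46·0.46)x = 240(1 − 0.46), i.e. 0.7884·x = 129.6.
x ≈ 164.3836; country B's share is 240 − x ≈ 75.6164.

164.38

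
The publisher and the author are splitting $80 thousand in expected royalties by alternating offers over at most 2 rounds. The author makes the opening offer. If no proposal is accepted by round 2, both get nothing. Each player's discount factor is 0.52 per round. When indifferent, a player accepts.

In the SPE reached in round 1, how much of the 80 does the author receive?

Round 2 (the publisher proposes): the author will accept anything ≥ 0, so the publisher offers 0 and keeps 80.
Round 1 (the author proposes): the publisher can get 80 next round, worth 0.52 × 80 = 41.6 now. The author offers 41.6 and keeps 80 − 41.6 = 38.4.

38.4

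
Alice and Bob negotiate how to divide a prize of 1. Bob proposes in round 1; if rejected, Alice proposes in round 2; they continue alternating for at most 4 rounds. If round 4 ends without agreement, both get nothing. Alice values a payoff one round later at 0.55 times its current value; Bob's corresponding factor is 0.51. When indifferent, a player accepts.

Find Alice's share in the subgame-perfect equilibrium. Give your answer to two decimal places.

0.42

Solve by backward induction from round 4.
Round 4 (Alice proposes): Bob will accept anything ≥ 0, so Alice offers 0 and keeps 1.
Round 3 (Bob proposes): Alice can get 1 next round, worth 0.55 × 1 = 0.55 now; Bob offers that and keeps 0.45.
Round 2 (Alice proposes): Bob can get 0.45 next round, worth 0.51 × 0.45 = 0.2295 now, so Alice offers 0.2295, keeping 0.7705.
Round 1 (Bob proposes): Alice can get 0.7705 next round, worth 0.55 × 0.7705 = 0.423775 now, so Bob offers 0.423775, keeping 0.576225.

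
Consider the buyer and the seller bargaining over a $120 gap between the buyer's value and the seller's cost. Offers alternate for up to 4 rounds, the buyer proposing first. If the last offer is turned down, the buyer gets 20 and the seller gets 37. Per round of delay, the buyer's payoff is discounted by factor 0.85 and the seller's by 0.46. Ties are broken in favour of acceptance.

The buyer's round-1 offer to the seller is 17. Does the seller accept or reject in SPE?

Reject

Round 4 (the seller proposes): the buyer gets 20 if talks fail, so the seller offers 20 and keeps 100.
Round 3 (the buyer proposes): the seller can get 100 next round, worth 0.46 × 100 = 46 now; the buyer offers that and keeps 74.
Round 2 (the seller proposes): the buyer can get 74 next round, worth 0.85 × 74 = 62.9 now; the seller offers that and keeps 57.1.
So by rejecting in round 1, the seller gets 57.1 next round, worth 0.46 × 57.1 = 26.266 now.
Offer 17 < 26.266, so the seller rejects.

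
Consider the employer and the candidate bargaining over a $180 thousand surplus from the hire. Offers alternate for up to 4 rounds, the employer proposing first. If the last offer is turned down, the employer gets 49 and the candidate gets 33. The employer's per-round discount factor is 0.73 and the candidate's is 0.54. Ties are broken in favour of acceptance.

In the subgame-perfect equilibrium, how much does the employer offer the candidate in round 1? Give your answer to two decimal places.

54.13

By backward induction:
Round 4 (the candidate proposes): the employer gets 49 if talks fail, so the candidate offers 49 and keeps 131.
Round 3 (the employer proposes): the candidate can get 131 next round, worth 0.54 × 131 = 70.74 now. The employer offers 70.74 and keeps 180 − 70.74 = 109.26.
Round 2 (the candidate proposes): the employer can get 109.26 next round, worth 0.73 × 109.26 = 79.7598 now. The candidate offers 79.7598 and keeps 180 − 79.7598 = 100.2402.
Round 1 (the employer proposes): the candidate can get 100.2402 next round, worth 0.54 × 100.2402 = 54.129708 now; the employer offers that and keeps 125.870292.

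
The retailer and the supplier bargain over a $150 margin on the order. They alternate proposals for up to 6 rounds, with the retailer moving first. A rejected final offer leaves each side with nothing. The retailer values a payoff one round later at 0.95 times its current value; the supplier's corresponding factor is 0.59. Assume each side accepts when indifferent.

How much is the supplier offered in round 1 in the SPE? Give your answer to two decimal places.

34.71

Round 6 (the supplier proposes): rejection yields 0 for the retailer; the supplier offers 0 and keeps 150.
Round 5 (the retailer proposes): the supplier can get 150 next round, worth 0.59 × 150 = 88.5 now; the retailer offers that and keeps 61.5.
Round 4 (the supplier proposes): the retailer can get 61.5 next round, worth 0.95 × 61.5 = 58.425 now, so the supplier offers 58.425, keeping 91.575.
Round 3 (the retailer proposes): the supplier can get 91.575 next round, worth 0.59 × 91.575 = 54.02925 now, so the retailer offers 54.02925, keeping 95.97075.
Round 2 (the supplier proposes): the retailer can get 95.97075 next round, worth 0.95 × 95.97075 = 91.1722125 now, so the supplier offers 91.1722125, keeping 58.8277875.
Round 1 (the retailer proposes): the supplier can get 58.8277875 next round, worth 0.59 × 58.8277875 = 34.708394625 now; the retailer offers that and keeps 115.291605375.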